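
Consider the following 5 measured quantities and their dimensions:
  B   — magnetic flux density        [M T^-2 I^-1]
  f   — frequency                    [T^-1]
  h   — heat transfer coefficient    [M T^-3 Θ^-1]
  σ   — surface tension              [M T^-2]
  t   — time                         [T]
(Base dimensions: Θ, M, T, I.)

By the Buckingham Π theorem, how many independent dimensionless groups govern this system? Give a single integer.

Write exponents as rows Θ,M,T,I / cols B,f,h,σ,t:
  Θ: [ 0  0 -1  0  0]
  M: [ 1  0  1  1  0]
  T: [-2 -1 -3 -2  1]
  I: [-1  0  0  0  0]
RREF → pivots at {B,f,h,σ} ⇒ r = 4
n=5, r=4 ⇒ 1 dimensionless group

1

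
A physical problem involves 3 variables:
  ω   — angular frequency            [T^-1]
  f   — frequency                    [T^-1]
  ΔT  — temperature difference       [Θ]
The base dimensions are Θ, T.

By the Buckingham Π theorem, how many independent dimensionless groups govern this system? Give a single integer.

Dimensional matrix (Θ×T by ω×f×ΔT):
  Θ: [ 0  0  1]
  T: [-1 -1  0]
RREF → pivots at {ω,ΔT} ⇒ r = 2
Π count = n − r = 3 − 2 = 1

1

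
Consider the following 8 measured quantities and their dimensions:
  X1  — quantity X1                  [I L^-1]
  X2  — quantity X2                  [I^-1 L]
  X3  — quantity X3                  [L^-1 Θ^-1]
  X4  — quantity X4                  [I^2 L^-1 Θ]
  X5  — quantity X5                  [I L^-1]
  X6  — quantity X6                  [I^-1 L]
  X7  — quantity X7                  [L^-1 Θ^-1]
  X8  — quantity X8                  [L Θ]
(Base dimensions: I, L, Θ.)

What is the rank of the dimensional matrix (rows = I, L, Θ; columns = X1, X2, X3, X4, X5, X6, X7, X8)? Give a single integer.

2

Write exponents as rows I,L,Θ / cols X1,X2,X3,X4,X5,X6,X7,X8:
  I: [ 1 -1  0  2  1 -1  0  0]
  L: [-1  1 -1 -1 -1  1 -1  1]
  Θ: [ 0  0 -1  1  0  0 -1  1]
Row reduction gives pivot columns X1,X3; rank = 2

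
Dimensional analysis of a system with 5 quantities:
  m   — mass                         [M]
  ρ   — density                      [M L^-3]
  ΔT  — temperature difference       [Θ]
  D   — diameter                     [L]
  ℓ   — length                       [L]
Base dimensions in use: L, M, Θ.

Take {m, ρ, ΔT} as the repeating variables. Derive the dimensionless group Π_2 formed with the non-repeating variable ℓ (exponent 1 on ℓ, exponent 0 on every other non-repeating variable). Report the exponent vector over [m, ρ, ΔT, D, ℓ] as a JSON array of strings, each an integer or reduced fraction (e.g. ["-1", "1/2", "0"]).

Dimensional matrix (L×M×Θ by m×ρ×ΔT×D×ℓ):
  L: [ 0 -3  0  1  1]
  M: [ 1  1  0  0  0]
  Θ: [ 0  0  1  0  0]
Echelon form has 3 nonzero rows (pivots: m,ρ,ΔT)
Pivot set = {m,ρ,ΔT}, free = {D,ℓ}
RREF:
  r0: [   1    0    0  1/3  1/3]
  r1: [   0    1    0 -1/3 -1/3]
  r2: [   0    0    1    0    0]
Fix exponent of ℓ at 1, D at 0; solve each RREF row for its pivot's exponent:
  r0: exp(m) + (1/3)·1 = 0 ⇒ exp(m) = -1/3
  r1: exp(ρ) + (-1/3)·1 = 0 ⇒ exp(ρ) = 1/3
  r2: exp(ΔT) + (0)·1 = 0 ⇒ exp(ΔT) = 0
Π_2 = m^(-1/3) · ρ^(1/3) · ℓ

["-1/3", "1/3", "0", "0", "1"]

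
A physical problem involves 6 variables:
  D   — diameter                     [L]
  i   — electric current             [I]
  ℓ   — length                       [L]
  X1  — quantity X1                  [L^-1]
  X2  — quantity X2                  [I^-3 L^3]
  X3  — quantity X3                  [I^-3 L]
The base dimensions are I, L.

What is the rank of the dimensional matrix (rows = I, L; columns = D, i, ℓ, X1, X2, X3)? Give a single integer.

Exponent matrix [I,L] × [D,i,ℓ,X1,X2,X3]:
  I: [ 0  1  0  0 -3 -3]
  L: [ 1  0  1 -1  3  1]
Row reduction gives pivot columns D,i; rank = 2

2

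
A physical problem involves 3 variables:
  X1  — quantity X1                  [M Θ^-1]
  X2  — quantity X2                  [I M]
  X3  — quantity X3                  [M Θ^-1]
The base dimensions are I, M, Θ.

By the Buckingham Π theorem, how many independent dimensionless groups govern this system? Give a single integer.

1

Exponent matrix [I,M,Θ] × [X1,X2,X3]:
  I: [ 0  1  0]
  M: [ 1  1  1]
  Θ: [-1  0 -1]
RREF → pivots at {X1,X2} ⇒ r = 2
n=3, r=2 ⇒ 1 dimensionless group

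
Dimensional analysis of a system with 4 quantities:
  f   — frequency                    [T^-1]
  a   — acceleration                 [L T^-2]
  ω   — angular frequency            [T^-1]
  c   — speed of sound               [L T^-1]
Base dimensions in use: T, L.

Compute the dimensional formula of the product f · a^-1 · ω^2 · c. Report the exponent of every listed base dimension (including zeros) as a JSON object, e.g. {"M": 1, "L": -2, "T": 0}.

{"T": -2, "L": 0}

Write exponents as rows T,L / cols f,a,ω,c:
  T: [-1 -2 -1 -1]
  L: [ 0  1  0  1]
  [T]: (1)·-1+(-1)·-2+(2)·-1+(1)·-1 = -2
  [L]: (1)·0+(-1)·1+(2)·0+(1)·1 = 0
⇒ T^-2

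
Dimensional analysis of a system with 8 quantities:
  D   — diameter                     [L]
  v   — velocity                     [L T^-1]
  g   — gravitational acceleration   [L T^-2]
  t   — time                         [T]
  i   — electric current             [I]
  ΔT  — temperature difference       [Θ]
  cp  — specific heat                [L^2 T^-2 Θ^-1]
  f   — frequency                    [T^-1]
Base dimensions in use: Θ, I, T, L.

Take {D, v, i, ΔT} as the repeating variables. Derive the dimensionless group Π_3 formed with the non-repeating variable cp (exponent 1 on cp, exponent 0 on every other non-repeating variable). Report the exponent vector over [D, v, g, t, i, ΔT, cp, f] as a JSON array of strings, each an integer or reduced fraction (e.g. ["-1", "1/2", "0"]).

Dimensional matrix (Θ×I×T×L by D×v×g×t×i×ΔT×cp×f):
  Θ: [ 0  0  0  0  0  1 -1  0]
  I: [ 0  0  0  0  1  0  0  0]
  T: [ 0 -1 -2  1  0  0 -2 -1]
  L: [ 1  1  1  0  0  0  2  0]
Row reduction gives pivot columns D,v,i,ΔT; rank = 4
Repeat: D,v,i,ΔT; free: g,t,cp,f
RREF:
  r0: [   1    0   -1    1    0    0    0   -1]
  r1: [   0    1    2   -1    0    0    2    1]
  r2: [   0    0    0    0    1    0    0    0]
  r3: [   0    0    0    0    0    1   -1    0]
Fix exponent of cp at 1, g at 0, t at 0, f at 0; solve each RREF row for its pivot's exponent:
  r0: exp(D) + (0)·1 = 0 ⇒ exp(D) = 0
  r1: exp(v) + (2)·1 = 0 ⇒ exp(v) = -2
  r2: exp(i) + (0)·1 = 0 ⇒ exp(i) = 0
  r3: exp(ΔT) + (-1)·1 = 0 ⇒ exp(ΔT) = 1
Π_3 = v^-2 · ΔT · cp

["0", "-2", "0", "0", "0", "1", "1", "0"]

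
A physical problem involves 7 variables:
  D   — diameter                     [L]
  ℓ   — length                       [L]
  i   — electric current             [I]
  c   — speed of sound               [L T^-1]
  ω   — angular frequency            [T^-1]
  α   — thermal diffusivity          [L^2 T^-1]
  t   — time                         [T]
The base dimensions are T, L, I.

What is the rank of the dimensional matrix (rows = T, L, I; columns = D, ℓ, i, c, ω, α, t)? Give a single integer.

Dimensional matrix (T×L×I by D×ℓ×i×c×ω×α×t):
  T: [ 0  0  0 -1 -1 -1  1]
  L: [ 1  1  0  1  0  2  0]
  I: [ 0  0  1  0  0  0  0]
Echelon form has 3 nonzero rows (pivots: D,i,c)

3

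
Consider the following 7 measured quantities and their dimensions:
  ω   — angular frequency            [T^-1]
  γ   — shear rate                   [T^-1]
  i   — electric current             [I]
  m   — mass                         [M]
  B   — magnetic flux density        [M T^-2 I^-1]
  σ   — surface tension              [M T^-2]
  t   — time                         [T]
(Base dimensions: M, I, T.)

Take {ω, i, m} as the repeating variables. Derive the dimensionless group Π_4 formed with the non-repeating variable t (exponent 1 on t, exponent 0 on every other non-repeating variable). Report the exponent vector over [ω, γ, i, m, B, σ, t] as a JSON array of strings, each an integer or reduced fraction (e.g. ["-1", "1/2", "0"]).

Exponent matrix [M,I,T] × [ω,γ,i,m,B,σ,t]:
  M: [ 0  0  0  1  1  1  0]
  I: [ 0  0  1  0 -1  0  0]
  T: [-1 -1  0  0 -2 -2  1]
RREF → pivots at {ω,i,m} ⇒ r = 3
Pivot set = {ω,i,m}, free = {γ,B,σ,t}
RREF:
  r0: [   1    1    0    0    2    2   -1]
  r1: [   0    0    1    0   -1    0    0]
  r2: [   0    0    0    1    1    1    0]
Fix exponent of t at 1, γ at 0, B at 0, σ at 0; solve each RREF row for its pivot's exponent:
  r0: exp(ω) + (-1)·1 = 0 ⇒ exp(ω) = 1
  r1: exp(i) + (0)·1 = 0 ⇒ exp(i) = 0
  r2: exp(m) + (0)·1 = 0 ⇒ exp(m) = 0
Π_4 = ω · t

["1", "0", "0", "0", "0", "0", "1"]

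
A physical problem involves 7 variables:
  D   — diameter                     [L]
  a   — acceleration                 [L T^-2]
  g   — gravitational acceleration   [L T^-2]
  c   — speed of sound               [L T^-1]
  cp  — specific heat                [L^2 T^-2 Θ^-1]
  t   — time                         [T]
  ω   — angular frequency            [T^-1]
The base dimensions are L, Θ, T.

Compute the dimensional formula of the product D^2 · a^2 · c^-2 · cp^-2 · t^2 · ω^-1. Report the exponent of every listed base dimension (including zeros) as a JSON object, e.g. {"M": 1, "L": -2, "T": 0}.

{"L": -2, "Θ": 2, "T": 5}

Dimensional matrix (L×Θ×T by D×a×g×c×cp×t×ω):
  L: [ 1  1  1  1  2  0  0]
  Θ: [ 0  0  0  0 -1  0  0]
  T: [ 0 -2 -2 -1 -2  1 -1]
  [L]: (2)·1+(2)·1+(-2)·1+(-2)·2+(2)·0+(-1)·0 = -2
  [Θ]: (2)·0+(2)·0+(-2)·0+(-2)·-1+(2)·0+(-1)·0 = 2
  [T]: (2)·0+(2)·-2+(-2)·-1+(-2)·-2+(2)·1+(-1)·-1 = 5
⇒ L^-2 Θ^2 T^5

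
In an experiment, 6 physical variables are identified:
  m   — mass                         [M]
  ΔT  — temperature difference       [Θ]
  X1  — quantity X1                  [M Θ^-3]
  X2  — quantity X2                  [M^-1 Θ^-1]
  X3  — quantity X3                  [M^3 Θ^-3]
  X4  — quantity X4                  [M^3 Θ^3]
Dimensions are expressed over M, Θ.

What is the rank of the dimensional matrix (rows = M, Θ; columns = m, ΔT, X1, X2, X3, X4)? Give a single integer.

Dimensional matrix (M×Θ by m×ΔT×X1×X2×X3×X4):
  M: [ 1  0  1 -1  3  3]
  Θ: [ 0  1 -3 -1 -3  3]
Row reduction gives pivot columns m,ΔT; rank = 2

2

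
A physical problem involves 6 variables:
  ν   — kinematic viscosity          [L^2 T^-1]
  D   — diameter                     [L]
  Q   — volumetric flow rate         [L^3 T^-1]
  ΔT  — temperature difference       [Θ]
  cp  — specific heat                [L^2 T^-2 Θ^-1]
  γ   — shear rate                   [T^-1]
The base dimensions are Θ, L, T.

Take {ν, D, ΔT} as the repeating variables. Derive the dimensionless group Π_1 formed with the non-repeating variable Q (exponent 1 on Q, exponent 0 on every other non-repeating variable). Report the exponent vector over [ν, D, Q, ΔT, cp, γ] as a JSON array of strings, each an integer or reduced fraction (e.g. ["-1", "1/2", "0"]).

["-1", "-1", "1", "0", "0", "0"]

Exponent matrix [Θ,L,T] × [ν,D,Q,ΔT,cp,γ]:
  Θ: [ 0  0  0  1 -1  0]
  L: [ 2  1  3  0  2  0]
  T: [-1  0 -1  0 -2 -1]
Echelon form has 3 nonzero rows (pivots: ν,D,ΔT)
Repeat: ν,D,ΔT; free: Q,cp,γ
RREF:
  r0: [   1    0    1    0    2    1]
  r1: [   0    1    1    0   -2   -2]
  r2: [   0    0    0    1   -1    0]
Fix exponent of Q at 1, cp at 0, γ at 0; solve each RREF row for its pivot's exponent:
  r0: exp(ν) + (1)·1 = 0 ⇒ exp(ν) = -1
  r1: exp(D) + (1)·1 = 0 ⇒ exp(D) = -1
  r2: exp(ΔT) + (0)·1 = 0 ⇒ exp(ΔT) = 0
Π_1 = ν^-1 · D^-1 · Q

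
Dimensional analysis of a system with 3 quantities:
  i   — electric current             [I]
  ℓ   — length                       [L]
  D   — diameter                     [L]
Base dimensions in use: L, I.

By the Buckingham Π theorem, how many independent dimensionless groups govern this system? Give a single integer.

Exponent matrix [L,I] × [i,ℓ,D]:
  L: [ 0  1  1]
  I: [ 1  0  0]
Echelon form has 2 nonzero rows (pivots: i,ℓ)
3 vars − rank 2 = 1 Π group

1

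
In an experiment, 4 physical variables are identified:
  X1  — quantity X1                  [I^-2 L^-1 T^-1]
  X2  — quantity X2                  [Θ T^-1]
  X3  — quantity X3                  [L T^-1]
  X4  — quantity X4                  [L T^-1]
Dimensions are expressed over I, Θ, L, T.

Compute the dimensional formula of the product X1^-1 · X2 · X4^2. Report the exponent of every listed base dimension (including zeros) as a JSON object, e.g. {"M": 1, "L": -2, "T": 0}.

Dimensional matrix (I×Θ×L×T by X1×X2×X3×X4):
  I: [-2  0  0  0]
  Θ: [ 0  1  0  0]
  L: [-1  0  1  1]
  T: [-1 -1 -1 -1]
  [I]: (-1)·-2+(1)·0+(2)·0 = 2
  [Θ]: (-1)·0+(1)·1+(2)·0 = 1
  [L]: (-1)·-1+(1)·0+(2)·1 = 3
  [T]: (-1)·-1+(1)·-1+(2)·-1 = -2
⇒ I^2 Θ L^3 T^-2

{"I": 2, "Θ": 1, "L": 3, "T": -2}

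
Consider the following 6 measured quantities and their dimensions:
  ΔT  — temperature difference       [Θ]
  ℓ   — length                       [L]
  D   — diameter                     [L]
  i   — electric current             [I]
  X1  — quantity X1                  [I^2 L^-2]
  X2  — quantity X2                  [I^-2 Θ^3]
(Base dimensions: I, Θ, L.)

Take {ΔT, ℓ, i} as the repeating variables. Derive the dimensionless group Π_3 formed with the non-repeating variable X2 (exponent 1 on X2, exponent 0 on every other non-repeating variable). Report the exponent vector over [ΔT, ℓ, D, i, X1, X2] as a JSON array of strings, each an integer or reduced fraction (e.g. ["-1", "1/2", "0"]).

["-3", "0", "0", "2", "0", "1"]

Dimensional matrix (I×Θ×L by ΔT×ℓ×D×i×X1×X2):
  I: [ 0  0  0  1  2 -2]
  Θ: [ 1  0  0  0  0  3]
  L: [ 0  1  1  0 -2  0]
RREF → pivots at {ΔT,ℓ,i} ⇒ r = 3
Pivot set = {ΔT,ℓ,i}, free = {D,X1,X2}
RREF:
  r0: [   1    0    0    0    0    3]
  r1: [   0    1    1    0   -2    0]
  r2: [   0    0    0    1    2   -2]
Fix exponent of X2 at 1, D at 0, X1 at 0; solve each RREF row for its pivot's exponent:
  r0: exp(ΔT) + (3)·1 = 0 ⇒ exp(ΔT) = -3
  r1: exp(ℓ) + (0)·1 = 0 ⇒ exp(ℓ) = 0
  r2: exp(i) + (-2)·1 = 0 ⇒ exp(i) = 2
Π_3 = ΔT^-3 · i^2 · X2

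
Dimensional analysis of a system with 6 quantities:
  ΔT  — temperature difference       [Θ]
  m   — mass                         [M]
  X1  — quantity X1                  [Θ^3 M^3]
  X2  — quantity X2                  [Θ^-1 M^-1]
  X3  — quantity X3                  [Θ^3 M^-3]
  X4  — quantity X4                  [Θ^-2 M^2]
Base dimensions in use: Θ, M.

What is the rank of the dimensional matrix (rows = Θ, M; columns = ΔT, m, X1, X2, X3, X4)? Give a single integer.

2

Write exponents as rows Θ,M / cols ΔT,m,X1,X2,X3,X4:
  Θ: [ 1  0  3 -1  3 -2]
  M: [ 0  1  3 -1 -3  2]
RREF → pivots at {ΔT,m} ⇒ r = 2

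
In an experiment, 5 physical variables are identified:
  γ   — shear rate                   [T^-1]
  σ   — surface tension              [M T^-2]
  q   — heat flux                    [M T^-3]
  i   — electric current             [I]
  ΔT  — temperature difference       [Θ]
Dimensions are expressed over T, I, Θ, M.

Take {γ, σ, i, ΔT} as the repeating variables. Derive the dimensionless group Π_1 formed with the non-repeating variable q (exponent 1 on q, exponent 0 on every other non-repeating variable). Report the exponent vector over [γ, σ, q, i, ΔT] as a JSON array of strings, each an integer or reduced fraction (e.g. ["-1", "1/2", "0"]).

Write exponents as rows T,I,Θ,M / cols γ,σ,q,i,ΔT:
  T: [-1 -2 -3  0  0]
  I: [ 0  0  0  1  0]
  Θ: [ 0  0  0  0  1]
  M: [ 0  1  1  0  0]
Row reduction gives pivot columns γ,σ,i,ΔT; rank = 4
Repeat: γ,σ,i,ΔT; free: q
RREF:
  r0: [   1    0    1    0    0]
  r1: [   0    1    1    0    0]
  r2: [   0    0    0    1    0]
  r3: [   0    0    0    0    1]
Fix exponent of q at 1; solve each RREF row for its pivot's exponent:
  r0: exp(γ) + (1)·1 = 0 ⇒ exp(γ) = -1
  r1: exp(σ) + (1)·1 = 0 ⇒ exp(σ) = -1
  r2: exp(i) + (0)·1 = 0 ⇒ exp(i) = 0
  r3: exp(ΔT) + (0)·1 = 0 ⇒ exp(ΔT) = 0
Π_1 = γ^-1 · σ^-1 · q

["-1", "-1", "1", "0", "0"]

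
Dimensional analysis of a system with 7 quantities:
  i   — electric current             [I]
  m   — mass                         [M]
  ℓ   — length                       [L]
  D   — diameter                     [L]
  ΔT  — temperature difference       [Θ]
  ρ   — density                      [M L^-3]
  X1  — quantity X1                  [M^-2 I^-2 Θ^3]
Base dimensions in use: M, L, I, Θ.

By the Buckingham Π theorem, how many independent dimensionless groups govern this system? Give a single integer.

Dimensional matrix (M×L×I×Θ by i×m×ℓ×D×ΔT×ρ×X1):
  M: [ 0  1  0  0  0  1 -2]
  L: [ 0  0  1  1  0 -3  0]
  I: [ 1  0  0  0  0  0 -2]
  Θ: [ 0  0  0  0  1  0  3]
RREF → pivots at {i,m,ℓ,ΔT} ⇒ r = 4
n=7, r=4 ⇒ 3 dimensionless groups

3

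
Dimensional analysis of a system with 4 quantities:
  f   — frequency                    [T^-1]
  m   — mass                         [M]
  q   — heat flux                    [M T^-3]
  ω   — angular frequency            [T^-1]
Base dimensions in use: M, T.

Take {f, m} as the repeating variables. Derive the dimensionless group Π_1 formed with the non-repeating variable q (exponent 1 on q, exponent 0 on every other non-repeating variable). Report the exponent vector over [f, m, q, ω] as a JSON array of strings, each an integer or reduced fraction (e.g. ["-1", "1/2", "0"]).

Dimensional matrix (M×T by f×m×q×ω):
  M: [ 0  1  1  0]
  T: [-1  0 -3 -1]
RREF → pivots at {f,m} ⇒ r = 2
Repeat: f,m; free: q,ω
RREF:
  r0: [   1    0    3    1]
  r1: [   0    1    1    0]
Fix exponent of q at 1, ω at 0; solve each RREF row for its pivot's exponent:
  r0: exp(f) + (3)·1 = 0 ⇒ exp(f) = -3
  r1: exp(m) + (1)·1 = 0 ⇒ exp(m) = -1
Π_1 = f^-3 · m^-1 · q

["-3", "-1", "1", "0"]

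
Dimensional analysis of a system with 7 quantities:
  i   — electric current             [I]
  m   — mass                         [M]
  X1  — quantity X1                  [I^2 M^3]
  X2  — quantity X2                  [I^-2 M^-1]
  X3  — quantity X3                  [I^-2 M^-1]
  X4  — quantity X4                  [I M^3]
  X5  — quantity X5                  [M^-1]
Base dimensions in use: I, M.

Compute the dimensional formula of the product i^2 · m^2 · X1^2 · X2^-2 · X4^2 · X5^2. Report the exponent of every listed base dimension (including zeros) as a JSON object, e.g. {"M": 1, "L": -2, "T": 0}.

{"I": 12, "M": 14}

Dimensional matrix (I×M by i×m×X1×X2×X3×X4×X5):
  I: [ 1  0  2 -2 -2  1  0]
  M: [ 0  1  3 -1 -1  3 -1]
  [I]: (2)·1+(2)·0+(2)·2+(-2)·-2+(2)·1+(2)·0 = 12
  [M]: (2)·0+(2)·1+(2)·3+(-2)·-1+(2)·3+(2)·-1 = 14
⇒ I^12 M^14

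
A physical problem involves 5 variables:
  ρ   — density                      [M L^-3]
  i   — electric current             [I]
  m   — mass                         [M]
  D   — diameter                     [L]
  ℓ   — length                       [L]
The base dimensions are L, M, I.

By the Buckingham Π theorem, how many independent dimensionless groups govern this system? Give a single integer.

Exponent matrix [L,M,I] × [ρ,i,m,D,ℓ]:
  L: [-3  0  0  1  1]
  M: [ 1  0  1  0  0]
  I: [ 0  1  0  0  0]
Echelon form has 3 nonzero rows (pivots: ρ,i,m)
n=5, r=3 ⇒ 2 dimensionless groups

2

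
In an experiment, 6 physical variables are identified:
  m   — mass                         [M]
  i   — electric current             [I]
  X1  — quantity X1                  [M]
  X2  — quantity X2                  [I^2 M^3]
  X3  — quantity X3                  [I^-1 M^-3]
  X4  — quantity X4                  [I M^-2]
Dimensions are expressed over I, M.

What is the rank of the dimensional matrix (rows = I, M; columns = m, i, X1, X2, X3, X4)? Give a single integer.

2

Exponent matrix [I,M] × [m,i,X1,X2,X3,X4]:
  I: [ 0  1  0  2 -1  1]
  M: [ 1  0  1  3 -3 -2]
Echelon form has 2 nonzero rows (pivots: m,i)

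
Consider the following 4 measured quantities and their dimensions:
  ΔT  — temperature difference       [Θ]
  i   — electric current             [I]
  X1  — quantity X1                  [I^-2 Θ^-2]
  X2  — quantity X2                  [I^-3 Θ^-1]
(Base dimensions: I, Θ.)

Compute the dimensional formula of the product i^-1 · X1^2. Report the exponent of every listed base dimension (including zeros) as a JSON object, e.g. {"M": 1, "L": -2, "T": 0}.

{"I": -5, "Θ": -4}

Exponent matrix [I,Θ] × [ΔT,i,X1,X2]:
  I: [ 0  1 -2 -3]
  Θ: [ 1  0 -2 -1]
  [I]: (-1)·1+(2)·-2 = -5
  [Θ]: (-1)·0+(2)·-2 = -4
⇒ I^-5 Θ^-4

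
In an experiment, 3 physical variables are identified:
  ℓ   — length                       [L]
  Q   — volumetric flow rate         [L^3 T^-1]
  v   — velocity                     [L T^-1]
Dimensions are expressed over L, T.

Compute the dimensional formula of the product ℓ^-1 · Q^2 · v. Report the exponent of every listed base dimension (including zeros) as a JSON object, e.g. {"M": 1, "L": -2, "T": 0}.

{"L": 6, "T": -3}

Write exponents as rows L,T / cols ℓ,Q,v:
  L: [ 1  3  1]
  T: [ 0 -1 -1]
  [L]: (-1)·1+(2)·3+(1)·1 = 6
  [T]: (-1)·0+(2)·-1+(1)·-1 = -3
⇒ L^6 T^-3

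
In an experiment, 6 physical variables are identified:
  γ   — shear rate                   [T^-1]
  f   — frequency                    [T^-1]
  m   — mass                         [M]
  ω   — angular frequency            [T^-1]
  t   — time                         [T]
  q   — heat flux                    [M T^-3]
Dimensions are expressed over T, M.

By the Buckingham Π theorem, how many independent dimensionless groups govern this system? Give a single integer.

Dimensional matrix (T×M by γ×f×m×ω×t×q):
  T: [-1 -1  0 -1  1 -3]
  M: [ 0  0  1  0  0  1]
Row reduction gives pivot columns γ,m; rank = 2
Π count = n − r = 6 − 2 = 4

4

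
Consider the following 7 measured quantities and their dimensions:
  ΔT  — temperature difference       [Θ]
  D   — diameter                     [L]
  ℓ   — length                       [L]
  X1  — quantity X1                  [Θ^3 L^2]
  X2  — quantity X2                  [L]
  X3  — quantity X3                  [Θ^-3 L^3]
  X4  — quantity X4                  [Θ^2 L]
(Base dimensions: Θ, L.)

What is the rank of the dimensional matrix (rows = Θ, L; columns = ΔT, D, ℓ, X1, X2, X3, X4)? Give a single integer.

2

Exponent matrix [Θ,L] × [ΔT,D,ℓ,X1,X2,X3,X4]:
  Θ: [ 1  0  0  3  0 -3  2]
  L: [ 0  1  1  2  1  3  1]
RREF → pivots at {ΔT,D} ⇒ r = 2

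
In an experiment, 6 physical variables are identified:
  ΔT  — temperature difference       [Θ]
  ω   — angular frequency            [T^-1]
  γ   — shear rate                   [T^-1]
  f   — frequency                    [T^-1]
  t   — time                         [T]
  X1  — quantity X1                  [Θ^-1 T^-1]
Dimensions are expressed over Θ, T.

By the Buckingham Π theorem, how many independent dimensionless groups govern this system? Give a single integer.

Dimensional matrix (Θ×T by ΔT×ω×γ×f×t×X1):
  Θ: [ 1  0  0  0  0 -1]
  T: [ 0 -1 -1 -1  1 -1]
Echelon form has 2 nonzero rows (pivots: ΔT,ω)
6 vars − rank 2 = 4 Π groups

4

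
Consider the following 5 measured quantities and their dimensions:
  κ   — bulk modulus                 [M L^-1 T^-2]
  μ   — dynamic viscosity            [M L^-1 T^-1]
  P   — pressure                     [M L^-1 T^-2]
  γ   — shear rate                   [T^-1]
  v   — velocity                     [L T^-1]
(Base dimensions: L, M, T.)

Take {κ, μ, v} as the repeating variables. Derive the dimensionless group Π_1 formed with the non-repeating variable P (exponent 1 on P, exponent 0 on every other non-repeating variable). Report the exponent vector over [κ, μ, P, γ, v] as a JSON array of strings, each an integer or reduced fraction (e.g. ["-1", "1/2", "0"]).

["-1", "0", "1", "0", "0"]

Write exponents as rows L,M,T / cols κ,μ,P,γ,v:
  L: [-1 -1 -1  0  1]
  M: [ 1  1  1  0  0]
  T: [-2 -1 -2 -1 -1]
Echelon form has 3 nonzero rows (pivots: κ,μ,v)
Repeat: κ,μ,v; free: P,γ
RREF:
  r0: [   1    0    1    1    0]
  r1: [   0    1    0   -1    0]
  r2: [   0    0    0    0    1]
Fix exponent of P at 1, γ at 0; solve each RREF row for its pivot's exponent:
  r0: exp(κ) + (1)·1 = 0 ⇒ exp(κ) = -1
  r1: exp(μ) + (0)·1 = 0 ⇒ exp(μ) = 0
  r2: exp(v) + (0)·1 = 0 ⇒ exp(v) = 0
Π_1 = κ^-1 · P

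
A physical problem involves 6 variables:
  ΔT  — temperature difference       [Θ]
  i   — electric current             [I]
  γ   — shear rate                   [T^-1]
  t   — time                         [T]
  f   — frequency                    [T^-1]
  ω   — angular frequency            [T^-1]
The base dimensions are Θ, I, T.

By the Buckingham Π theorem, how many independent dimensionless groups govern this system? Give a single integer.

3

Dimensional matrix (Θ×I×T by ΔT×i×γ×t×f×ω):
  Θ: [ 1  0  0  0  0  0]
  I: [ 0  1  0  0  0  0]
  T: [ 0  0 -1  1 -1 -1]
RREF → pivots at {ΔT,i,γ} ⇒ r = 3
Π count = n − r = 6 − 3 = 3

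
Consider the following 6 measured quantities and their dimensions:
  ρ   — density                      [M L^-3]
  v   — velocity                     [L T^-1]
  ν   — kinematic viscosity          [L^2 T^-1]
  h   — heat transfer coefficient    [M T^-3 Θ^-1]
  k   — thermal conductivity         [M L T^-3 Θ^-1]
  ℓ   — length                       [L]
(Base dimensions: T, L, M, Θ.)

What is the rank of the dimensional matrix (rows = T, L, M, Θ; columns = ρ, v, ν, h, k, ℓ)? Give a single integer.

Dimensional matrix (T×L×M×Θ by ρ×v×ν×h×k×ℓ):
  T: [ 0 -1 -1 -3 -3  0]
  L: [-3  1  2  0  1  1]
  M: [ 1  0  0  1  1  0]
  Θ: [ 0  0  0 -1 -1  0]
RREF → pivots at {ρ,v,ν,h} ⇒ r = 4

4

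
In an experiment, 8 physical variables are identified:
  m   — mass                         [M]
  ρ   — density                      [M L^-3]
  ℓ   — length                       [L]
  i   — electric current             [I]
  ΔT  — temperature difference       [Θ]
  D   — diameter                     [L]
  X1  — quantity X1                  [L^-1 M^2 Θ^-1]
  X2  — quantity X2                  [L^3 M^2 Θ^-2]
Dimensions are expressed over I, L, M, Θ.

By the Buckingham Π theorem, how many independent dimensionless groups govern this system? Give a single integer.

Exponent matrix [I,L,M,Θ] × [m,ρ,ℓ,i,ΔT,D,X1,X2]:
  I: [ 0  0  0  1  0  0  0  0]
  L: [ 0 -3  1  0  0  1 -1  3]
  M: [ 1  1  0  0  0  0  2  2]
  Θ: [ 0  0  0  0  1  0 -1 -2]
Echelon form has 4 nonzero rows (pivots: m,ρ,i,ΔT)
8 vars − rank 4 = 4 Π groups

4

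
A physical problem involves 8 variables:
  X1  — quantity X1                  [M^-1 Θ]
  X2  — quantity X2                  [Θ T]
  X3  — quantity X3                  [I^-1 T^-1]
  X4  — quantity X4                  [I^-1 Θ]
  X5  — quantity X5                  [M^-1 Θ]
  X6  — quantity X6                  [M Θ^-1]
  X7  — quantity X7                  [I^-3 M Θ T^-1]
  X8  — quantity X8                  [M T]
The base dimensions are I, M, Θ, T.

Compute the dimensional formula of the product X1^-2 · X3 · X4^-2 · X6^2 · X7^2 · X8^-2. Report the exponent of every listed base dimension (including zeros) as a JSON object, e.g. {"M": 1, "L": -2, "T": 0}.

Write exponents as rows I,M,Θ,T / cols X1,X2,X3,X4,X5,X6,X7,X8:
  I: [ 0  0 -1 -1  0  0 -3  0]
  M: [-1  0  0  0 -1  1  1  1]
  Θ: [ 1  1  0  1  1 -1  1  0]
  T: [ 0  1 -1  0  0  0 -1  1]
  [I]: (-2)·0+(1)·-1+(-2)·-1+(2)·0+(2)·-3+(-2)·0 = -5
  [M]: (-2)·-1+(1)·0+(-2)·0+(2)·1+(2)·1+(-2)·1 = 4
  [Θ]: (-2)·1+(1)·0+(-2)·1+(2)·-1+(2)·1+(-2)·0 = -4
  [T]: (-2)·0+(1)·-1+(-2)·0+(2)·0+(2)·-1+(-2)·1 = -5
⇒ I^-5 M^4 Θ^-4 T^-5

{"I": -5, "M": 4, "Θ": -4, "T": -5}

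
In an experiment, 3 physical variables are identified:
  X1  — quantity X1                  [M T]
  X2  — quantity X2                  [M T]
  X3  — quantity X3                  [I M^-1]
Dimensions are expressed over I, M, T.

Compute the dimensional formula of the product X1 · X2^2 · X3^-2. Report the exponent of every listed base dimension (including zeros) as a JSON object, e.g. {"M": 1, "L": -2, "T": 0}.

Exponent matrix [I,M,T] × [X1,X2,X3]:
  I: [ 0  0  1]
  M: [ 1  1 -1]
  T: [ 1  1  0]
  [I]: (1)·0+(2)·0+(-2)·1 = -2
  [M]: (1)·1+(2)·1+(-2)·-1 = 5
  [T]: (1)·1+(2)·1+(-2)·0 = 3
⇒ I^-2 M^5 T^3

{"I": -2, "M": 5, "T": 3}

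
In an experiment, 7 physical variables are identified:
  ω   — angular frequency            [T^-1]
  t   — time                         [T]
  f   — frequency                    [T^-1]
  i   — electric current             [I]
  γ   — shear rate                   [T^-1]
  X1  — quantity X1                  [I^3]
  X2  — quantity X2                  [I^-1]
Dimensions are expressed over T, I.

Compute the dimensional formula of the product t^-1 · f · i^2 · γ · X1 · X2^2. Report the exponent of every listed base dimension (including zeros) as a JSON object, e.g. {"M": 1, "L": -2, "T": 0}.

Write exponents as rows T,I / cols ω,t,f,i,γ,X1,X2:
  T: [-1  1 -1  0 -1  0  0]
  I: [ 0  0  0  1  0  3 -1]
  [T]: (-1)·1+(1)·-1+(2)·0+(1)·-1+(1)·0+(2)·0 = -3
  [I]: (-1)·0+(1)·0+(2)·1+(1)·0+(1)·3+(2)·-1 = 3
⇒ T^-3 I^3

{"T": -3, "I": 3}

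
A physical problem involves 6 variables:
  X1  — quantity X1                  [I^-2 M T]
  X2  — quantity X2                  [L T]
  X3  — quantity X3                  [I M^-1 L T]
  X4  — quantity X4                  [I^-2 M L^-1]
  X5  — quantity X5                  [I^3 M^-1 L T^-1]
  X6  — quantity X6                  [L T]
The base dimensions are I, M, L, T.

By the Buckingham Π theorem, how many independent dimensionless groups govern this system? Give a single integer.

Write exponents as rows I,M,L,T / cols X1,X2,X3,X4,X5,X6:
  I: [-2  0  1 -2  3  0]
  M: [ 1  0 -1  1 -1  0]
  L: [ 0  1  1 -1  1  1]
  T: [ 1  1  1  0 -1  1]
Row reduction gives pivot columns X1,X2,X3; rank = 3
6 vars − rank 3 = 3 Π groups

3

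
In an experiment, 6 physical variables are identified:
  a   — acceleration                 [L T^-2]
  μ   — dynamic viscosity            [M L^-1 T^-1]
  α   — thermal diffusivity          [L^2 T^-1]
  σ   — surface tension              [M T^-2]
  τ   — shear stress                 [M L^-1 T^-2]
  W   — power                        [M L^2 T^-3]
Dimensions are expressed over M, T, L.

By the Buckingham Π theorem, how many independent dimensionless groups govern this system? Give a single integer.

Exponent matrix [M,T,L] × [a,μ,α,σ,τ,W]:
  M: [ 0  1  0  1  1  1]
  T: [-2 -1 -1 -2 -2 -3]
  L: [ 1 -1  2  0 -1  2]
Echelon form has 3 nonzero rows (pivots: a,μ,α)
Π count = n − r = 6 − 3 = 3

3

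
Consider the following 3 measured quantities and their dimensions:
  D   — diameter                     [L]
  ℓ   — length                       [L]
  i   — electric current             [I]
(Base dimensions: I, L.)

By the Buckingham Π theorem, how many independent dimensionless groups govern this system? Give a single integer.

Dimensional matrix (I×L by D×ℓ×i):
  I: [ 0  0  1]
  L: [ 1  1  0]
Row reduction gives pivot columns D,i; rank = 2
3 vars − rank 2 = 1 Π group

1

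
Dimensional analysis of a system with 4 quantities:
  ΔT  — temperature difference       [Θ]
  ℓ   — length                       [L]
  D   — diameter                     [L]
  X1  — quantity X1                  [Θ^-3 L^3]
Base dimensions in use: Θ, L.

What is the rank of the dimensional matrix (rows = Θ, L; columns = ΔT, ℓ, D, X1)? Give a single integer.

2

Write exponents as rows Θ,L / cols ΔT,ℓ,D,X1:
  Θ: [ 1  0  0 -3]
  L: [ 0  1  1  3]
Echelon form has 2 nonzero rows (pivots: ΔT,ℓ)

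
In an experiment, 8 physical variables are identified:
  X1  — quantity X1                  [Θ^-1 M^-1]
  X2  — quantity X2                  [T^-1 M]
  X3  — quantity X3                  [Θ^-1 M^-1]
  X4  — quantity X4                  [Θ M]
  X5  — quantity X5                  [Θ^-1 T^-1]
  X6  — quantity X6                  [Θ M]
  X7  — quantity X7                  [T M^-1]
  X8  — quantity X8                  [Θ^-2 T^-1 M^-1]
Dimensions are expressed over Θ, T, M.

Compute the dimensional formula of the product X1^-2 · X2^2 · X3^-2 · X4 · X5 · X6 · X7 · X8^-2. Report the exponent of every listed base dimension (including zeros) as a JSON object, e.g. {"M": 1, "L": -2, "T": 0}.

Write exponents as rows Θ,T,M / cols X1,X2,X3,X4,X5,X6,X7,X8:
  Θ: [-1  0 -1  1 -1  1  0 -2]
  T: [ 0 -1  0  0 -1  0  1 -1]
  M: [-1  1 -1  1  0  1 -1 -1]
  [Θ]: (-2)·-1+(2)·0+(-2)·-1+(1)·1+(1)·-1+(1)·1+(1)·0+(-2)·-2 = 9
  [T]: (-2)·0+(2)·-1+(-2)·0+(1)·0+(1)·-1+(1)·0+(1)·1+(-2)·-1 = 0
  [M]: (-2)·-1+(2)·1+(-2)·-1+(1)·1+(1)·0+(1)·1+(1)·-1+(-2)·-1 = 9
⇒ Θ^9 M^9

{"Θ": 9, "T": 0, "M": 9}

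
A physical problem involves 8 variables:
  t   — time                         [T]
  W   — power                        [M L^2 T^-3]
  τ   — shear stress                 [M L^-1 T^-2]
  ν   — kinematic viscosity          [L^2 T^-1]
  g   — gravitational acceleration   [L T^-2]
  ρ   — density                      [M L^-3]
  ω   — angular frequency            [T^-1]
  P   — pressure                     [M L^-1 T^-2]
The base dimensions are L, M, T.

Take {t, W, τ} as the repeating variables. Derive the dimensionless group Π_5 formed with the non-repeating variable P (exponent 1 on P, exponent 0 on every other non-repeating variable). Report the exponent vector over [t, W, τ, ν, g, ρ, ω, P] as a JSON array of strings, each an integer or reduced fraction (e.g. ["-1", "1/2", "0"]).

Dimensional matrix (L×M×T by t×W×τ×ν×g×ρ×ω×P):
  L: [ 0  2 -1  2  1 -3  0 -1]
  M: [ 0  1  1  0  0  1  0  1]
  T: [ 1 -3 -2 -1 -2  0 -1 -2]
Row reduction gives pivot columns t,W,τ; rank = 3
Pivot set = {t,W,τ}, free = {ν,g,ρ,ω,P}
RREF:
  r0: [   1    0    0 -1/3 -5/3  4/3   -1    0]
  r1: [   0    1    0  2/3  1/3 -2/3    0    0]
  r2: [   0    0    1 -2/3 -1/3  5/3    0    1]
Fix exponent of P at 1, ν at 0, g at 0, ρ at 0, ω at 0; solve each RREF row for its pivot's exponent:
  r0: exp(t) + (0)·1 = 0 ⇒ exp(t) = 0
  r1: exp(W) + (0)·1 = 0 ⇒ exp(W) = 0
  r2: exp(τ) + (1)·1 = 0 ⇒ exp(τ) = -1
Π_5 = τ^-1 · P

["0", "0", "-1", "0", "0", "0", "0", "1"]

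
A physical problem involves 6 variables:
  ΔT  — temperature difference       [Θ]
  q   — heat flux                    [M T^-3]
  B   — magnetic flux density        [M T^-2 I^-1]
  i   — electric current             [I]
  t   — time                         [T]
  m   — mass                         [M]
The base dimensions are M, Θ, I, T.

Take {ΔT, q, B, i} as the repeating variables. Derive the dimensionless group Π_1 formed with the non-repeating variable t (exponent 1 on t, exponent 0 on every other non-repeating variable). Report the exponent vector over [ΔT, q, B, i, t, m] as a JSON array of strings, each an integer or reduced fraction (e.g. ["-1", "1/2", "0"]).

Exponent matrix [M,Θ,I,T] × [ΔT,q,B,i,t,m]:
  M: [ 0  1  1  0  0  1]
  Θ: [ 1  0  0  0  0  0]
  I: [ 0  0 -1  1  0  0]
  T: [ 0 -3 -2  0  1  0]
RREF → pivots at {ΔT,q,B,i} ⇒ r = 4
Pivot set = {ΔT,q,B,i}, free = {t,m}
RREF:
  r0: [   1    0    0    0    0    0]
  r1: [   0    1    0    0   -1   -2]
  r2: [   0    0    1    0    1    3]
  r3: [   0    0    0    1    1    3]
Fix exponent of t at 1, m at 0; solve each RREF row for its pivot's exponent:
  r0: exp(ΔT) + (0)·1 = 0 ⇒ exp(ΔT) = 0
  r1: exp(q) + (-1)·1 = 0 ⇒ exp(q) = 1
  r2: exp(B) + (1)·1 = 0 ⇒ exp(B) = -1
  r3: exp(i) + (1)·1 = 0 ⇒ exp(i) = -1
Π_1 = q · B^-1 · i^-1 · t

["0", "1", "-1", "-1", "1", "0"]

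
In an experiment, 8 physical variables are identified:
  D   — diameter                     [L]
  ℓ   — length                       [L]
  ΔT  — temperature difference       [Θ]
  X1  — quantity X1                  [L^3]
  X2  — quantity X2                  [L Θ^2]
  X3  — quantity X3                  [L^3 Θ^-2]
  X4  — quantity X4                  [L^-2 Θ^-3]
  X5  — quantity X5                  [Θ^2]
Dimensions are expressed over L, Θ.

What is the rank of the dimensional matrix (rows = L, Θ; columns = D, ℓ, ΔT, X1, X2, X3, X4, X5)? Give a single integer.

Exponent matrix [L,Θ] × [D,ℓ,ΔT,X1,X2,X3,X4,X5]:
  L: [ 1  1  0  3  1  3 -2  0]
  Θ: [ 0  0  1  0  2 -2 -3  2]
Echelon form has 2 nonzero rows (pivots: D,ΔT)

2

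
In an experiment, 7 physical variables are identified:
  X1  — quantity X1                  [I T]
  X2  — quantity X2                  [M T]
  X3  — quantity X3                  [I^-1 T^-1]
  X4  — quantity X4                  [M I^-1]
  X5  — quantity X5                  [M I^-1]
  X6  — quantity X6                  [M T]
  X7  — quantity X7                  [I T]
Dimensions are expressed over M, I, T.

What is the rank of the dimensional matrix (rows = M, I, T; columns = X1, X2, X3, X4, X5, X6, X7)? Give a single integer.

Dimensional matrix (M×I×T by X1×X2×X3×X4×X5×X6×X7):
  M: [ 0  1  0  1  1  1  0]
  I: [ 1  0 -1 -1 -1  0  1]
  T: [ 1  1 -1  0  0  1  1]
Echelon form has 2 nonzero rows (pivots: X1,X2)

2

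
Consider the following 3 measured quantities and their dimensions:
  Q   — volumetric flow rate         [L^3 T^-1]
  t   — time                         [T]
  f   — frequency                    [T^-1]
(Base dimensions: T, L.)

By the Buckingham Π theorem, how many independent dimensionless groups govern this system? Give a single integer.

Exponent matrix [T,L] × [Q,t,f]:
  T: [-1  1 -1]
  L: [ 3  0  0]
Row reduction gives pivot columns Q,t; rank = 2
n=3, r=2 ⇒ 1 dimensionless group

1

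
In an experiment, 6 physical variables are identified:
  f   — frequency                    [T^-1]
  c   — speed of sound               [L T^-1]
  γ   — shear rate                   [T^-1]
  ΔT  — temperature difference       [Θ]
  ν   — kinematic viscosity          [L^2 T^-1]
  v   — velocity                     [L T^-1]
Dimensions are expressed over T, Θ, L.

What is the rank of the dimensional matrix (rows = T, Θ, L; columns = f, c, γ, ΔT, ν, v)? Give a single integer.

3

Dimensional matrix (T×Θ×L by f×c×γ×ΔT×ν×v):
  T: [-1 -1 -1  0 -1 -1]
  Θ: [ 0  0  0  1  0  0]
  L: [ 0  1  0  0  2  1]
Row reduction gives pivot columns f,c,ΔT; rank = 3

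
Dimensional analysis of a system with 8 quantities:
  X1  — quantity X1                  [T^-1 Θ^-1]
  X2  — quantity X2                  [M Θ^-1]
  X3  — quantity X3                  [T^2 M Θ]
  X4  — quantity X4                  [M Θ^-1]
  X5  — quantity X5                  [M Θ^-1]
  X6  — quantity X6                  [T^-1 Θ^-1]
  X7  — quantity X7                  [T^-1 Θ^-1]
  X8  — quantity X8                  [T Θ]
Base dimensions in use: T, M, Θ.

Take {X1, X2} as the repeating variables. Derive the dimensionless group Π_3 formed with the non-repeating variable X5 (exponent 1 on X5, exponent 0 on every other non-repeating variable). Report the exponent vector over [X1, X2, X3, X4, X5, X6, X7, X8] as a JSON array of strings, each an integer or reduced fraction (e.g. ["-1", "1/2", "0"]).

["0", "-1", "0", "0", "1", "0", "0", "0"]

Exponent matrix [T,M,Θ] × [X1,X2,X3,X4,X5,X6,X7,X8]:
  T: [-1  0  2  0  0 -1 -1  1]
  M: [ 0  1  1  1  1  0  0  0]
  Θ: [-1 -1  1 -1 -1 -1 -1  1]
Row reduction gives pivot columns X1,X2; rank = 2
Repeat: X1,X2; free: X3,X4,X5,X6,X7,X8
RREF:
  r0: [   1    0   -2    0    0    1    1   -1]
  r1: [   0    1    1    1    1    0    0    0]
  r2: [   0    0    0    0    0    0    0    0]
Fix exponent of X5 at 1, X3 at 0, X4 at 0, X6 at 0, X7 at 0, X8 at 0; solve each RREF row for its pivot's exponent:
  r0: exp(X1) + (0)·1 = 0 ⇒ exp(X1) = 0
  r1: exp(X2) + (1)·1 = 0 ⇒ exp(X2) = -1
Π_3 = X2^-1 · X5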